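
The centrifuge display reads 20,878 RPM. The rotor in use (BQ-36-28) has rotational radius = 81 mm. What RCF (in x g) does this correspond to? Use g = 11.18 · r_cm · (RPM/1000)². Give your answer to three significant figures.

≈ 39500 x g

r = 81 mm = 8.1 cm
RCF = 11.18 × 8.1 × (20.878)² = 11.18 × 8.1 × 435.890884 ≈ 39,473.4 × g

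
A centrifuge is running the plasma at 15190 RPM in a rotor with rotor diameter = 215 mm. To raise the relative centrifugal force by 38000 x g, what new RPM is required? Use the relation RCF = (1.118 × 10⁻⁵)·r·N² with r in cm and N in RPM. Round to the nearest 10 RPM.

r = 215 mm / 2 = 107.5 mm = 10.75 cm
Current RCF = 1.118 × 10⁻⁵ × 10.75 × (15190)² = 1.118 × 10⁻⁵ × 10.75 × 230,736,100 ≈ 27,731 × g
Target RCF = 27,731 + 38,000 = 65,731 × g
N² = 65,731 / (12.0185 × 10⁻⁵) = 546,915,172
N ≈ √546,915,172 ≈ 23,386.2

23390 RPM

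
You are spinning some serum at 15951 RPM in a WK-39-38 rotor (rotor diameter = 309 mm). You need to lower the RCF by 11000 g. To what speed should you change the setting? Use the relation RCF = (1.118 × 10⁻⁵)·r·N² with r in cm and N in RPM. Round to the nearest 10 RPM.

r = 309 mm / 2 = 154.5 mm = 15.45 cm
Current RCF = 1.118 × 10⁻⁵ × 15.45 × (15951)² = 1.118 × 10⁻⁵ × 15.45 × 254,434,401 ≈ 43,948.7 × g
Target RCF = 43,948.7 − 11,000 = 32,948.7 × g
N² = 32,948.7 / (17.2731 × 10⁻⁵) = 190,751,515
N ≈ √190,751,515 ≈ 13,811.3

13810 RPM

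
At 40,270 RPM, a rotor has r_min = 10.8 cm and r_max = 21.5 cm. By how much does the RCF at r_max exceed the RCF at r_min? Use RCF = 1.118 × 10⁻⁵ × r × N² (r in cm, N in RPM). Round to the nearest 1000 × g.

ΔRCF ≈ 194000 x g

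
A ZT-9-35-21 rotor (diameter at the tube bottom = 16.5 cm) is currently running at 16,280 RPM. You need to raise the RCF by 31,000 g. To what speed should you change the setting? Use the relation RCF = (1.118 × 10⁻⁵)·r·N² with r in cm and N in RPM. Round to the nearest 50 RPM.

N₂ ≈ 24500 RPM

r = 16.5 / 2 = 8.25 cm
Current RCF = 1.118 × 10⁻⁵ × 8.25 × (16280)² = 1.118 × 10⁻⁵ × 8.25 × 265,038,400 ≈ 24,445.8 × g
Target RCF = 24,445.8 + 31,000 = 55,445.8 × g
N² = 55,445.8 / (9.2235 × 10⁻⁵) = 601,136,228
N ≈ √601,136,228 ≈ 24,518.1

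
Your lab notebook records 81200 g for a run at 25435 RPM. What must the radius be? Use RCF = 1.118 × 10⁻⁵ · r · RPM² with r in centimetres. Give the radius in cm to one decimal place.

11.2 cm

81200 = 1.118 × 10⁻⁵ × r × (25435)²
r = 81200 / (1.118 × 10⁻⁵ × 646,939,225) = 81200 / 7232.781 ≈ 11.227 cm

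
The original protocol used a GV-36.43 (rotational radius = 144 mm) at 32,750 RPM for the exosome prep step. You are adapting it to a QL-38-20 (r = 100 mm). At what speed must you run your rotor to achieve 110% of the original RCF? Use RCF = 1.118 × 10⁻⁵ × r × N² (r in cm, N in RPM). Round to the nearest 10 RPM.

≈ 41220 RPM

Original rotor: r = 144 mm = 14.4 cm
RCF = 1.118 × 10⁻⁵ × r × N²
RCF_original = 1.118 × 10⁻⁵ × 14.4 × (32750)² = 1.118 × 10⁻⁵ × 14.4 × 1,072,562,500 ≈ 172,674 × g
Target RCF = 1.1 × 172,674 ≈ 189,941.4 × g
Your rotor: r = 100 mm = 10.0 cm
189,941.4 = 1.118 × 10⁻⁵ × 10 × N²
N² = 189,941.4 / (11.18 × 10⁻⁵) = 1,698,939,177
N ≈ √1,698,939,177 ≈ 41,218.2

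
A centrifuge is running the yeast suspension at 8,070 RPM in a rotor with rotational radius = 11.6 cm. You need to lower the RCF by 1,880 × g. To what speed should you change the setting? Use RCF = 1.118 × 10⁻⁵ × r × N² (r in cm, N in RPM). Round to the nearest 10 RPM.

N₂ ≈ 7120 RPM

Current RCF = 1.118 × 10⁻⁵ × 11.6 × (8070)² = 1.118 × 10⁻⁵ × 11.6 × 65,124,900 ≈ 8,445.9 × g
Target RCF = 8,445.9 − 1,880 = 6,565.9 × g
N² = 6,565.9 / (12.9688 × 10⁻⁵) = 50,628,431
N ≈ √50,628,431 ≈ 7,115.4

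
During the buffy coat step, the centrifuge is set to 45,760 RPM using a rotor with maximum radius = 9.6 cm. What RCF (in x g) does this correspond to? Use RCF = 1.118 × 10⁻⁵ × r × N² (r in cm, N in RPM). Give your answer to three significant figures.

RCF ≈ 225000 x g

RCF = 1.118 × 10⁻⁵ × 9.6 × (45760)² = 1.118 × 10⁻⁵ × 9.6 × 2,093,977,600 ≈ 224,742.4 × g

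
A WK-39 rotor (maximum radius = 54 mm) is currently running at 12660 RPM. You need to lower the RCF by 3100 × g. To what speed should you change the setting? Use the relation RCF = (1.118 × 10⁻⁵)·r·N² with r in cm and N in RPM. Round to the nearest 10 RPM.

r = 54 mm = 5.4 cm
Current RCF = 1.118 × 10⁻⁵ × 5.4 × (12660)² = 1.118 × 10⁻⁵ × 5.4 × 160,275,600 ≈ 9,676.2 × g
Target RCF = 9,676.2 − 3,100 = 6,576.2 × g
N² = 6,576.2 / (6.0372 × 10⁻⁵) = 108,927,980
N ≈ √108,927,980 ≈ 10,436.9

N₂ ≈ 10440 RPM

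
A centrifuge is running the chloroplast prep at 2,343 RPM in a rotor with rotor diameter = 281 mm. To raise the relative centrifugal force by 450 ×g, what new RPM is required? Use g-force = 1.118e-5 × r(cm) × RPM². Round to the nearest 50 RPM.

r = 281 mm / 2 = 140.5 mm = 14.05 cm
Current RCF = 1.118 × 10⁻⁵ × 14.05 × (2343)² = 1.118 × 10⁻⁵ × 14.05 × 5,489,649 ≈ 862.3 × g
Target RCF = 862.3 + 450 = 1,312.3 × g
N² = 1,312.3 / (15.7079 × 10⁻⁵) = 8,354,395
N ≈ √8,354,395 ≈ 2,890.4

N₂ ≈ 2900 RPM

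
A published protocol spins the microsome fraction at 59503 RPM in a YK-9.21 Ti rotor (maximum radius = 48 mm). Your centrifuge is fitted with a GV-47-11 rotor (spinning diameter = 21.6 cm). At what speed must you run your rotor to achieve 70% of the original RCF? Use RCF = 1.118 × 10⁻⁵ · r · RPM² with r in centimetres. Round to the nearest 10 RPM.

Original rotor: r = 48 mm = 4.8 cm
RCF_original = 1.118 × 10⁻⁵ × 4.8 × (59503)² = 1.118 × 10⁻⁵ × 4.8 × 3,540,607,009 ≈ 190,003.1 × g
Target RCF = 0.7 × 190,003.1 ≈ 133,002.2 × g
Your rotor: r = 21.6 / 2 = 10.8 cm
133,002.2 = 1.118 × 10⁻⁵ × 10.8 × N²
N² = 133,002.2 / (12.0744 × 10⁻⁵) = 1,101,522,229
N ≈ √1,101,522,229 ≈ 33,189.2

≈ 33190 RPM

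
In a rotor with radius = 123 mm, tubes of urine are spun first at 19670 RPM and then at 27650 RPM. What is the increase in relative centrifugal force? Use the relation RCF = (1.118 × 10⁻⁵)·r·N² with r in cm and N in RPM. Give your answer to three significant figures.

r = 123 mm = 12.3 cm
RCF₁ = 1.118 × 10⁻⁵ × 12.3 × (19670)² = 1.118 × 10⁻⁵ × 12.3 × 386,908,900 ≈ 53,205.4 × g
RCF₂ = 1.118 × 10⁻⁵ × 12.3 × (27650)² = 1.118 × 10⁻⁵ × 12.3 × 764,522,500 ≈ 105,132.5 × g
Increase = 105,132.5 − 53,205.4 = 51,927.1

51900 x g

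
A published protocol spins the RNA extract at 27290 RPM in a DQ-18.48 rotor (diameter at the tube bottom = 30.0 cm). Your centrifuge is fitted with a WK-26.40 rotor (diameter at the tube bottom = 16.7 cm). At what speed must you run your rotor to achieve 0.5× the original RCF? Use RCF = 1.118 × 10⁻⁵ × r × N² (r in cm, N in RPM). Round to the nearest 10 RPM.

≈ 25860 RPM

Original rotor: r = 30.0 / 2 = 15 cm
RCF_original = 1.118 × 10⁻⁵ × 15 × (27290)² = 1.118 × 10⁻⁵ × 15 × 744,744,100 ≈ 124,893.6 × g
Target RCF = 0.5 × 124,893.6 ≈ 62,446.8 × g
Your rotor: r = 16.7 / 2 = 8.35 cm
62,446.8 = 1.118 × 10⁻⁵ × 8.35 × N²
N² = 62,446.8 / (9.3353 × 10⁻⁵) = 668,931,904
N ≈ √668,931,904 ≈ 25,863.7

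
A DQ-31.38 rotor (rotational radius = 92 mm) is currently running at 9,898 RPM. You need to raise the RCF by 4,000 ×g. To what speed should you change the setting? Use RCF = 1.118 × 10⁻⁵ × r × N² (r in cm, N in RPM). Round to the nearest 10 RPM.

r = 92 mm = 9.2 cm
Current RCF = 1.118 × 10⁻⁵ × 9.2 × (9898)² = 1.118 × 10⁻⁵ × 9.2 × 97,970,404 ≈ 10,076.8 × g
Target RCF = 10,076.8 + 4,000 = 14,076.8 × g
N² = 14,076.8 / (10.2856 × 10⁻⁵) = 136,859,298
N ≈ √136,859,298 ≈ 11,698.7

11700 RPM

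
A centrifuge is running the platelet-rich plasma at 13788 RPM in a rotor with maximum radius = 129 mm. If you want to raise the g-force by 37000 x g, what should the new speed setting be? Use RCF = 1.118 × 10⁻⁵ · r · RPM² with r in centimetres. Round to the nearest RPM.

r = 129 mm = 12.9 cm
Current RCF = 1.118 × 10⁻⁵ × 12.9 × (13788)² = 1.118 × 10⁻⁵ × 12.9 × 190,108,944 ≈ 27,417.9 × g
Target RCF = 27,417.9 + 37,000 = 64,417.9 × g
N² = 64,417.9 / (14.4222 × 10⁻⁵) = 446,657,930
N ≈ √446,657,930 ≈ 21,134.3

21134 RPM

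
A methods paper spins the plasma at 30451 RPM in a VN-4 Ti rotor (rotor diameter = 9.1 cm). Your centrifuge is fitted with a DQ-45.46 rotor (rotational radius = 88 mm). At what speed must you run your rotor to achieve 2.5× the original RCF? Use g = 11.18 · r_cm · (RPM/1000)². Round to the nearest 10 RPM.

≈ 34620 RPM

Original rotor: r = 9.1 / 2 = 4.55 cm
RCF_original = 11.18 × 4.55 × (30.451)² = 11.18 × 4.55 × 927.263401 ≈ 47,169 × g
Target RCF = 2.5 × 47,169 ≈ 117,922.5 × g
Your rotor: r = 88 mm = 8.8 cm
117,922.5 = 11.18 × 8.8 × (N/1000)²
(N/1000)² = 117,922.5 / 98.384 = 1198.594
N = 1000 × √1198.594 ≈ 34,620.7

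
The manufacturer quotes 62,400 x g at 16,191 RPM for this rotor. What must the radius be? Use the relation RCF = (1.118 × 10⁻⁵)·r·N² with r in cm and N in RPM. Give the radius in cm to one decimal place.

r ≈ 21.3 cm

RCF = 1.118 × 10⁻⁵ × r × N²
62400 = 1.118 × 10⁻⁵ × r × (16191)²
r = 62400 / (1.118 × 10⁻⁵ × 262,148,481) = 62400 / 2930.82 ≈ 21.291 cm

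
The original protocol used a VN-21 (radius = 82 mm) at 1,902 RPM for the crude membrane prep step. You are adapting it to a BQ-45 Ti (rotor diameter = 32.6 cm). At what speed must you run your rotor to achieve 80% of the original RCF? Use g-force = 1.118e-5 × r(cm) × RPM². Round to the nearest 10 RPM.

Original rotor: r = 82 mm = 8.2 cm
RCF_original = 1.118 × 10⁻⁵ × 8.2 × (1902)² = 1.118 × 10⁻⁵ × 8.2 × 3,617,604 ≈ 331.6 × g
Target RCF = 0.8 × 331.6 ≈ 265.3 × g
Your rotor: r = 32.6 / 2 = 16.3 cm
265.3 = 1.118 × 10⁻⁵ × 16.3 × N²
N² = 265.3 / (18.2234 × 10⁻⁵) = 1,455,821
N ≈ √1,455,821 ≈ 1,206.6

1210 RPM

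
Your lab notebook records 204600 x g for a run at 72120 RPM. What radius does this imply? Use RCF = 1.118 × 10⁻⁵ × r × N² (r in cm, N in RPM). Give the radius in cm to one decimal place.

RCF = 1.118 × 10⁻⁵ × r × N²
204600 = 1.118 × 10⁻⁵ × r × (72120)²
r = 204600 / (1.118 × 10⁻⁵ × 5,201,294,400) = 204600 / 58150.47 ≈ 3.518 cm

r ≈ 3.5 cm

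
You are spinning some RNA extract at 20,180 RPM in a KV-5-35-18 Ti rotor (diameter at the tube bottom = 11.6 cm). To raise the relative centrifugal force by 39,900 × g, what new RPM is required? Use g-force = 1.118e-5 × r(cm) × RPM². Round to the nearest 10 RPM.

r = 11.6 / 2 = 5.8 cm
Current RCF = 1.118 × 10⁻⁵ × 5.8 × (20180)² = 1.118 × 10⁻⁵ × 5.8 × 407,232,400 ≈ 26,406.6 × g
Target RCF = 26,406.6 + 39,900 = 66,306.6 × g
N² = 66,306.6 / (6.4844 × 10⁻⁵) = 1,022,555,672
N ≈ √1,022,555,672 ≈ 31,977.4

31980 RPM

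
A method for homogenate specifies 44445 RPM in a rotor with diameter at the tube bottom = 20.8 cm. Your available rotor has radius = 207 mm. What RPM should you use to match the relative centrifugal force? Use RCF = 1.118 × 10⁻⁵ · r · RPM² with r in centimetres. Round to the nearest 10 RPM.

Original rotor: r = 20.8 / 2 = 10.4 cm
RCF_original = 1.118 × 10⁻⁵ × 10.4 × (44445)² = 1.118 × 10⁻⁵ × 10.4 × 1,975,358,025 ≈ 229,678.8 × g
Your rotor: r = 207 mm = 20.7 cm
229,678.8 = 1.118 × 10⁻⁵ × 20.7 × N²
N² = 229,678.8 / (23.1426 × 10⁻⁵) = 992,450,286
N ≈ √992,450,286 ≈ 31,503.2

≈ 31500 RPM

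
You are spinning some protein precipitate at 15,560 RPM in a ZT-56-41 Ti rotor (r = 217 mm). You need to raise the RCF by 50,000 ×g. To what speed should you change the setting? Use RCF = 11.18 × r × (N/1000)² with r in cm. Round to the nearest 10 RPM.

N₂ ≈ 21170 RPM

r = 217 mm = 21.7 cm
Current RCF = 11.18 × 21.7 × (15.56)² = 11.18 × 21.7 × 242.1136 ≈ 58,738.2 × g
Target RCF = 58,738.2 + 50,000 = 108,738.2 × g
(N/1000)² = 108,738.2 / 242.606 = 448.209
N = 1000 × √448.209 ≈ 21,170.9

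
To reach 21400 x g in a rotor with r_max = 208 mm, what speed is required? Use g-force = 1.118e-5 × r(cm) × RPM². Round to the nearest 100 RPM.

r = 208 mm = 20.8 cm
21,400 = 1.118 × 10⁻⁵ × 20.8 × N²
N² = 21,400 / (23.2544 × 10⁻⁵) = 92,025,595
N ≈ √92,025,595 ≈ 9,593.0

≈ 9600 RPM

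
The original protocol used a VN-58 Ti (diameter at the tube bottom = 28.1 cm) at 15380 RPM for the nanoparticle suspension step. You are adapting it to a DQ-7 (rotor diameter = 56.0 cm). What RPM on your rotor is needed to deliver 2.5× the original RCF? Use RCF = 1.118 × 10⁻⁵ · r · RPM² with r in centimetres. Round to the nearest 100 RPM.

Original rotor: r = 28.1 / 2 = 14.05 cm
RCF_original = 1.118 × 10⁻⁵ × 14.05 × (15380)² = 1.118 × 10⁻⁵ × 14.05 × 236,544,400 ≈ 37,156.2 × g
Target RCF = 2.5 × 37,156.2 ≈ 92,890.5 × g
Your rotor: r = 56.0 / 2 = 28 cm
92,890.5 = 1.118 × 10⁻⁵ × 28 × N²
N² = 92,890.5 / (31.304 × 10⁻⁵) = 296,736,839
N ≈ √296,736,839 ≈ 17,226.1

17200 RPM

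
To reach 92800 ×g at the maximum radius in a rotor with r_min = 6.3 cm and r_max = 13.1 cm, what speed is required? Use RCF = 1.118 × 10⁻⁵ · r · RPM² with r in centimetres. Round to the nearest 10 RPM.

Use r_max = 13.1 cm.
92,800 = 1.118 × 10⁻⁵ × 13.1 × N²
N² = 92,800 / (14.6458 × 10⁻⁵) = 633,628,754
N ≈ √633,628,754 ≈ 25,172.0

N ≈ 25170 RPM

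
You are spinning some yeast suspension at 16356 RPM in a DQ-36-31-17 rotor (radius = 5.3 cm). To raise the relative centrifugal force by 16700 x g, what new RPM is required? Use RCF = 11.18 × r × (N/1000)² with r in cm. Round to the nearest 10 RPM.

Current RCF = 11.18 × 5.3 × (16.356)² = 11.18 × 5.3 × 267.518736 ≈ 15,851.6 × g
Target RCF = 15,851.6 + 16,700 = 32,551.6 × g
(N/1000)² = 32,551.6 / 59.254 = 549.357
N = 1000 × √549.357 ≈ 23,438.4

N₂ ≈ 23440 RPM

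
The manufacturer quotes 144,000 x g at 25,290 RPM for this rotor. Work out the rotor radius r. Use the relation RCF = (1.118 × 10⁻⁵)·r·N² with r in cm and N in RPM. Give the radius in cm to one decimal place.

RCF = 1.118 × 10⁻⁵ × r × N²
144000 = 1.118 × 10⁻⁵ × r × (25290)²
r = 144000 / (1.118 × 10⁻⁵ × 639,584,100) = 144000 / 7150.55 ≈ 20.138 cm

≈ 20.1 cm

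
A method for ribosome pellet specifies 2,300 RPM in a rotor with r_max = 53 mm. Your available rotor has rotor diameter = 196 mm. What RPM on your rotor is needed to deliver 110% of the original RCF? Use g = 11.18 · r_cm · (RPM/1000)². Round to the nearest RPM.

1774 RPM

Original rotor: r = 53 mm = 5.3 cm
RCF_original = 11.18 × 5.3 × (2.3)² = 11.18 × 5.3 × 5.29 ≈ 313.5 × g
Target RCF = 1.1 × 313.5 ≈ 344.9 × g
Your rotor: r = 196 mm / 2 = 98 mm = 9.8 cm
344.9 = 11.18 × 9.8 × (N/1000)²
(N/1000)² = 344.9 / 109.564 = 3.147932
N = 1000 × √3.147932 ≈ 1,774.2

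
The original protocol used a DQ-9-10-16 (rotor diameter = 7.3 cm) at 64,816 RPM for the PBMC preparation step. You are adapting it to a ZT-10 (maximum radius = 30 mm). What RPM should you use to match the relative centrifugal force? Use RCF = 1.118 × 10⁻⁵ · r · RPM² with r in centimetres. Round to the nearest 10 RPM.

Original rotor: r = 7.3 / 2 = 3.65 cm
RCF_original = 1.118 × 10⁻⁵ × 3.65 × (64816)² = 1.118 × 10⁻⁵ × 3.65 × 4,201,113,856 ≈ 171,434.9 × g
Your rotor: r = 30 mm = 3.0 cm
171,434.9 = 1.118 × 10⁻⁵ × 3 × N²
N² = 171,434.9 / (3.354 × 10⁻⁵) = 5,111,356,589
N ≈ √5,111,356,589 ≈ 71,493.8

≈ 71490 RPM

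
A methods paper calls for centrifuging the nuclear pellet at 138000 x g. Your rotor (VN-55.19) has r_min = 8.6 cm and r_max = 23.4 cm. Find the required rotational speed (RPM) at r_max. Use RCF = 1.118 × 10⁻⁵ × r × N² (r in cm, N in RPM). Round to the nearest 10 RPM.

N ≈ 22970 RPM

Use r_max = 23.4 cm.
138,000 = 1.118 × 10⁻⁵ × 23.4 × N²
N² = 138,000 / (26.1612 × 10⁻⁵) = 527,498,739
N ≈ √527,498,739 ≈ 22,967.3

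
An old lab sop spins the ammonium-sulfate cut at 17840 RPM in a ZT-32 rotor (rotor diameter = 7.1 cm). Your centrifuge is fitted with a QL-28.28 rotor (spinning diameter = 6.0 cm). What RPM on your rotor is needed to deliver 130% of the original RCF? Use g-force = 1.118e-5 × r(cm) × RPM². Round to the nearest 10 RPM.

Original rotor: r = 7.1 / 2 = 3.55 cm
RCF_original = 1.118 × 10⁻⁵ × 3.55 × (17840)² = 1.118 × 10⁻⁵ × 3.55 × 318,265,600 ≈ 12,631.6 × g
Target RCF = 1.3 × 12,631.6 ≈ 16,421.1 × g
Your rotor: r = 6.0 / 2 = 3 cm
16,421.1 = 1.118 × 10⁻⁵ × 3 × N²
N² = 16,421.1 / (3.354 × 10⁻⁵) = 489,597,496
N ≈ √489,597,496 ≈ 22,126.9

22130 RPM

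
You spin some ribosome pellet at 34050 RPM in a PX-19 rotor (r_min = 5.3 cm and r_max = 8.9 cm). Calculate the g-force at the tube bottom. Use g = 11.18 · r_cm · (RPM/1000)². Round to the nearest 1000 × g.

115000 × g

Use r_max = 8.9 cm.
RCF = 11.18 × 8.9 × (34.05)² = 11.18 × 8.9 × 1,159.4025 ≈ 115,362.9 × g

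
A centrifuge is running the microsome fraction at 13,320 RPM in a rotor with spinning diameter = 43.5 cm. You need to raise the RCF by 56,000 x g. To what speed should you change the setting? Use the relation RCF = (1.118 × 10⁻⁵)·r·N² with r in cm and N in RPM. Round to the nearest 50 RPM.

≈ 20200 RPM

r = 43.5 / 2 = 21.75 cm
Current RCF = 1.118 × 10⁻⁵ × 21.75 × (13320)² = 1.118 × 10⁻⁵ × 21.75 × 177,422,400 ≈ 43,142.9 × g
Target RCF = 43,142.9 + 56,000 = 99,142.9 × g
N² = 99,142.9 / (24.3165 × 10⁻⁵) = 407,718,627
N ≈ √407,718,627 ≈ 20,192.0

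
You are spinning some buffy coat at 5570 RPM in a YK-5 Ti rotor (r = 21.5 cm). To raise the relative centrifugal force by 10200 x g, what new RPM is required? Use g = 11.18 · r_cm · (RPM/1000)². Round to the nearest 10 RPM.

Current RCF = 11.18 × 21.5 × (5.57)² = 11.18 × 21.5 × 31.0249 ≈ 7,457.5 × g
Target RCF = 7,457.5 + 10,200 = 17,657.5 × g
(N/1000)² = 17,657.5 / 240.37 = 73.45967
N = 1000 × √73.45967 ≈ 8,570.9

N₂ ≈ 8570 RPM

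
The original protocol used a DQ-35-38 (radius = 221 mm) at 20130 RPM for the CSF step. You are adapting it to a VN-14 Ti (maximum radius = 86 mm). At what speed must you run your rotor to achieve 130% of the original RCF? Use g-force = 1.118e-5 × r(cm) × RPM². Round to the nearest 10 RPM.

≈ 36790 RPM

Original rotor: r = 221 mm = 22.1 cm
RCF_original = 1.118 × 10⁻⁵ × 22.1 × (20130)² = 1.118 × 10⁻⁵ × 22.1 × 405,216,900 ≈ 100,120.2 × g
Target RCF = 1.3 × 100,120.2 ≈ 130,156.3 × g
Your rotor: r = 86 mm = 8.6 cm
130,156.3 = 1.118 × 10⁻⁵ × 8.6 × N²
N² = 130,156.3 / (9.6148 × 10⁻⁵) = 1,353,707,825
N ≈ √1,353,707,825 ≈ 36,792.8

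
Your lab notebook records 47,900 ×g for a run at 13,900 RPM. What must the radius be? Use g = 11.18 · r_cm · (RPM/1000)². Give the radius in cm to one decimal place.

≈ 22.2 cm

47900 = 11.18 × r × (13.9)²
r = 47900 / (11.18 × 193.21) = 47900 / 2160.088 ≈ 22.175 cm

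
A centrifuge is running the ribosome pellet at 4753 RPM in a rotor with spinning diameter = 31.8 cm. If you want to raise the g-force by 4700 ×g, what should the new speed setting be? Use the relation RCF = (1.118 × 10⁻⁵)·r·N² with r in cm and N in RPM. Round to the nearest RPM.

N₂ ≈ 7002 RPM

r = 31.8 / 2 = 15.9 cm
Current RCF = 1.118 × 10⁻⁵ × 15.9 × (4753)² = 1.118 × 10⁻⁵ × 15.9 × 22,591,009 ≈ 4,015.8 × g
Target RCF = 4,015.8 + 4,700 = 8,715.8 × g
N² = 8,715.8 / (17.7762 × 10⁻⁵) = 49,030,726
N ≈ √49,030,726 ≈ 7,002.2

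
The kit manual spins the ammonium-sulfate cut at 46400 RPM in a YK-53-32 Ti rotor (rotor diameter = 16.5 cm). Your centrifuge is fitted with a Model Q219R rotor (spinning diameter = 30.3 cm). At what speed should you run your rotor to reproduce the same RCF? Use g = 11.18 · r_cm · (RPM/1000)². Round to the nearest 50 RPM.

≈ 34250 RPM

Original rotor: r = 16.5 / 2 = 8.25 cm
RCF_original = 11.18 × 8.25 × (46.4)² = 11.18 × 8.25 × 2,152.96 ≈ 198,578.3 × g
Your rotor: r = 30.3 / 2 = 15.15 cm
198,578.3 = 11.18 × 15.15 × (N/1000)²
(N/1000)² = 198,578.3 / 169.377 = 1172.404
N = 1000 × √1172.404 ≈ 34,240.4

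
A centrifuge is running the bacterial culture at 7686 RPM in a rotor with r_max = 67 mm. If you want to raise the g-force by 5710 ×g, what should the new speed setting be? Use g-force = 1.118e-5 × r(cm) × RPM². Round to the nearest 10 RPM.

r = 67 mm = 6.7 cm
Current RCF = 1.118 × 10⁻⁵ × 6.7 × (7686)² = 1.118 × 10⁻⁵ × 6.7 × 59,074,596 ≈ 4,425 × g
Target RCF = 4,425 + 5,710 = 10,135 × g
N² = 10,135 / (7.4906 × 10⁻⁵) = 135,302,913
N ≈ √135,302,913 ≈ 11,632.0

11630 RPM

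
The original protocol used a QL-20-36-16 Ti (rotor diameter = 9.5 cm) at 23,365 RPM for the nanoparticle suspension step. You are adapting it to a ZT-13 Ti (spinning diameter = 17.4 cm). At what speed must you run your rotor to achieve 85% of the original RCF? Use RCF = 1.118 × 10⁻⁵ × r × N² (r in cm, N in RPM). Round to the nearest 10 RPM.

Original rotor: r = 9.5 / 2 = 4.75 cm
RCF_original = 1.118 × 10⁻⁵ × 4.75 × (23365)² = 1.118 × 10⁻⁵ × 4.75 × 545,923,225 ≈ 28,991.3 × g
Target RCF = 0.85 × 28,991.3 ≈ 24,642.6 × g
Your rotor: r = 17.4 / 2 = 8.7 cm
24,642.6 = 1.118 × 10⁻⁵ × 8.7 × N²
N² = 24,642.6 / (9.7266 × 10⁻⁵) = 253,352,662
N ≈ √253,352,662 ≈ 15,917.1

≈ 15920 RPM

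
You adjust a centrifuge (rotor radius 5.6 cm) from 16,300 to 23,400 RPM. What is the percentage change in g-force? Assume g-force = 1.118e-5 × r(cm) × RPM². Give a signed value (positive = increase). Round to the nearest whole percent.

+106%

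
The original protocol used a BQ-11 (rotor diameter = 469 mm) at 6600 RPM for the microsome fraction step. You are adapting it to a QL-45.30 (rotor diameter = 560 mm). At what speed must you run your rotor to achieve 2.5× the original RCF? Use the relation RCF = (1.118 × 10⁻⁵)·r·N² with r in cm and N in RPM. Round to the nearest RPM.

≈ 9550 RPM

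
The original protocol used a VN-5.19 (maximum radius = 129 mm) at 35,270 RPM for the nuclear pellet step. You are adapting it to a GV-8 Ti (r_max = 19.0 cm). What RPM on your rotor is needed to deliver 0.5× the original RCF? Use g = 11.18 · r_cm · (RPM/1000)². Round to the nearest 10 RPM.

Original rotor: r = 129 mm = 12.9 cm
RCF_original = 11.18 × 12.9 × (35.27)² = 11.18 × 12.9 × 1,243.9729 ≈ 179,408.3 × g
Target RCF = 0.5 × 179,408.3 ≈ 89,704.1 × g
89,704.1 = 11.18 × 19 × (N/1000)²
(N/1000)² = 89,704.1 / 212.42 = 422.2959
N = 1000 × √422.2959 ≈ 20,549.8

20550 RPM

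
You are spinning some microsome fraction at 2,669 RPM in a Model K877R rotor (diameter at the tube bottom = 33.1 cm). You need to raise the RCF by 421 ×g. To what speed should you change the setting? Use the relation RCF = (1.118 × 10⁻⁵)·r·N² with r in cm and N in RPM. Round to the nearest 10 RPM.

r = 33.1 / 2 = 16.55 cm
Current RCF = 1.118 × 10⁻⁵ × 16.55 × (2669)² = 1.118 × 10⁻⁵ × 16.55 × 7,123,561 ≈ 1,318.1 × g
Target RCF = 1,318.1 + 421 = 1,739.1 × g
N² = 1,739.1 / (18.5029 × 10⁻⁵) = 9,399,067
N ≈ √9,399,067 ≈ 3,065.8

≈ 3070 RPM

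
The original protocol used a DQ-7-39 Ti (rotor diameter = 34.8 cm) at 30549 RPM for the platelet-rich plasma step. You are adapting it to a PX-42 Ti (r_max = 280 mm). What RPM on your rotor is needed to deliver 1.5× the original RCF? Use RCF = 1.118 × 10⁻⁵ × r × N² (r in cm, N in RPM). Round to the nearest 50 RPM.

Original rotor: r = 34.8 / 2 = 17.4 cm
RCF_original = 1.118 × 10⁻⁵ × 17.4 × (30549)² = 1.118 × 10⁻⁵ × 17.4 × 933,241,401 ≈ 181,545.3 × g
Target RCF = 1.5 × 181,545.3 ≈ 272,317.9 × g
Your rotor: r = 280 mm = 28.0 cm
272,317.9 = 1.118 × 10⁻⁵ × 28 × N²
N² = 272,317.9 / (31.304 × 10⁻⁵) = 869,914,068
N ≈ √869,914,068 ≈ 29,494.3

29500 RPM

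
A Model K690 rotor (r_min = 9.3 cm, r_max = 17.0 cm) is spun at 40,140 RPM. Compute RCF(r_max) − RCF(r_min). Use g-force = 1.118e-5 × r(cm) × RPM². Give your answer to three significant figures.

139000 x g

RCF_max = 1.118 × 10⁻⁵ × 17 × (40140)² = 1.118 × 10⁻⁵ × 17 × 1,611,219,600 ≈ 306,228.4 × g
RCF_min = 1.118 × 10⁻⁵ × 9.3 × (40140)² = 1.118 × 10⁻⁵ × 9.3 × 1,611,219,600 ≈ 167,524.9 × g
ΔRCF = 306,228.4 − 167,524.9 = 138,703.5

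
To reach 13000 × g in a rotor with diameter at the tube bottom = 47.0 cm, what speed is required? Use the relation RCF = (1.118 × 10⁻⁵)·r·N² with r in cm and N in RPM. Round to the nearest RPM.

r = 47.0 / 2 = 23.5 cm
13,000 = 1.118 × 10⁻⁵ × 23.5 × N²
N² = 13,000 / (26.273 × 10⁻⁵) = 49,480,455
N ≈ √49,480,455 ≈ 7,034.2

≈ 7034 RPM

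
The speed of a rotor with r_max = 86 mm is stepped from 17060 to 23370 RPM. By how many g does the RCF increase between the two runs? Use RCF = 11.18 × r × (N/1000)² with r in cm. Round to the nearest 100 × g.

≈ 24500 g

r = 86 mm = 8.6 cm
RCF₁ = 11.18 × 8.6 × (17.06)² = 11.18 × 8.6 × 291.0436 ≈ 27,983.3 × g
RCF₂ = 11.18 × 8.6 × (23.37)² = 11.18 × 8.6 × 546.1569 ≈ 52,511.9 × g
Increase = 52,511.9 − 27,983.3 = 24,528.6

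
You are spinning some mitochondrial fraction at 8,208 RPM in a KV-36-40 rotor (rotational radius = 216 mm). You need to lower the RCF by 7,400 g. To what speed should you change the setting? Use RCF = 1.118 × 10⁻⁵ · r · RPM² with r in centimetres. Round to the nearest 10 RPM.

r = 216 mm = 21.6 cm
Current RCF = 1.118 × 10⁻⁵ × 21.6 × (8208)² = 1.118 × 10⁻⁵ × 21.6 × 67,371,264 ≈ 16,269.4 × g
Target RCF = 16,269.4 − 7,400 = 8,869.4 × g
N² = 8,869.4 / (24.1488 × 10⁻⁵) = 36,728,119
N ≈ √36,728,119 ≈ 6,060.4

≈ 6060 RPM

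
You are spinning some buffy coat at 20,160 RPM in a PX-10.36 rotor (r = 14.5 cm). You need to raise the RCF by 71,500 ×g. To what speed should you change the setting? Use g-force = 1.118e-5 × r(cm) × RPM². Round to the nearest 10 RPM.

N₂ ≈ 29110 RPM

Current RCF = 1.118 × 10⁻⁵ × 14.5 × (20160)² = 1.118 × 10⁻⁵ × 14.5 × 406,425,600 ≈ 65,885.7 × g
Target RCF = 65,885.7 + 71,500 = 137,385.7 × g
N² = 137,385.7 / (16.211 × 10⁻⁵) = 847,484,424
N ≈ √847,484,424 ≈ 29,111.6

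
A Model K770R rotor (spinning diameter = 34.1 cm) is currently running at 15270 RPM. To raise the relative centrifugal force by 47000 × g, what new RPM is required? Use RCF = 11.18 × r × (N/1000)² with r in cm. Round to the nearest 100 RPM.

N₂ ≈ 21900 RPM

r = 34.1 / 2 = 17.05 cm
Current RCF = 11.18 × 17.05 × (15.27)² = 11.18 × 17.05 × 233.1729 ≈ 44,447.2 × g
Target RCF = 44,447.2 + 47,000 = 91,447.2 × g
(N/1000)² = 91,447.2 / 190.619 = 479.7381
N = 1000 × √479.7381 ≈ 21,902.9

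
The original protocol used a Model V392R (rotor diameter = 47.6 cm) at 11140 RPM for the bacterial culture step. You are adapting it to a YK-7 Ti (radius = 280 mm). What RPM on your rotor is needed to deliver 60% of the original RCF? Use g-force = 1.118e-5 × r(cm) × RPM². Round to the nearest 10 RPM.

Original rotor: r = 47.6 / 2 = 23.8 cm
RCF_original = 1.118 × 10⁻⁵ × 23.8 × (11140)² = 1.118 × 10⁻⁵ × 23.8 × 124,099,600 ≈ 33,020.9 × g
Target RCF = 0.6 × 33,020.9 ≈ 19,812.5 × g
Your rotor: r = 280 mm = 28.0 cm
19,812.5 = 1.118 × 10⁻⁵ × 28 × N²
N² = 19,812.5 / (31.304 × 10⁻⁵) = 63,290,634
N ≈ √63,290,634 ≈ 7,955.5

≈ 7960 RPM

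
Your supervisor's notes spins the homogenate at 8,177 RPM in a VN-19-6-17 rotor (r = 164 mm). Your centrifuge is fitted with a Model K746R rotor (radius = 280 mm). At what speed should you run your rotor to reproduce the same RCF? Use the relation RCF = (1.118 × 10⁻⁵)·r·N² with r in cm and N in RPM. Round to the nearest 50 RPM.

≈ 6250 RPM

Original rotor: r = 164 mm = 16.4 cm
RCF_original = 1.118 × 10⁻⁵ × 16.4 × (8177)² = 1.118 × 10⁻⁵ × 16.4 × 66,863,329 ≈ 12,259.5 × g
Your rotor: r = 280 mm = 28.0 cm
12,259.5 = 1.118 × 10⁻⁵ × 28 × N²
N² = 12,259.5 / (31.304 × 10⁻⁵) = 39,162,727
N ≈ √39,162,727 ≈ 6,258.0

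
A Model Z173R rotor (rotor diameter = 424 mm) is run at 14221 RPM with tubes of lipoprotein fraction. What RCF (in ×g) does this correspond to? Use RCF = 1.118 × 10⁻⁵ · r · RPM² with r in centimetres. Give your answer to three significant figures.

r = 424 mm / 2 = 212 mm = 21.2 cm
RCF = 1.118 × 10⁻⁵ × 21.2 × (14221)² = 1.118 × 10⁻⁵ × 21.2 × 202,236,841 ≈ 47,933.4 × g

RCF ≈ 47900 ×g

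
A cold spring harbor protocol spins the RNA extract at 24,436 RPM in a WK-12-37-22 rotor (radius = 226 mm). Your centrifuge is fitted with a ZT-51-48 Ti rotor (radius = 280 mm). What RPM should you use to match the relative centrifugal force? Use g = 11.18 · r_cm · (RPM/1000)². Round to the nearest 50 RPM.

21950 RPM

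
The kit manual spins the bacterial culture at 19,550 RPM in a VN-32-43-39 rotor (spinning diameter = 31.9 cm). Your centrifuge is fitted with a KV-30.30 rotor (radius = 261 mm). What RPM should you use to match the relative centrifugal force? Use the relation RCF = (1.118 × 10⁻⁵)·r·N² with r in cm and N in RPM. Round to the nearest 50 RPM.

Original rotor: r = 31.9 / 2 = 15.95 cm
RCF_original = 1.118 × 10⁻⁵ × 15.95 × (19550)² = 1.118 × 10⁻⁵ × 15.95 × 382,202,500 ≈ 68,154.7 × g
Your rotor: r = 261 mm = 26.1 cm
68,154.7 = 1.118 × 10⁻⁵ × 26.1 × N²
N² = 68,154.7 / (29.1798 × 10⁻⁵) = 233,568,085
N ≈ √233,568,085 ≈ 15,282.9

15300 RPM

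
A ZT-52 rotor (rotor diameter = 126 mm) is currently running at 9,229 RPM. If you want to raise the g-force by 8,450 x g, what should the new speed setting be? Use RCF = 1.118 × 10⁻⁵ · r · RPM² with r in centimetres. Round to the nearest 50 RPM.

r = 126 mm / 2 = 63 mm = 6.3 cm
Current RCF = 1.118 × 10⁻⁵ × 6.3 × (9229)² = 1.118 × 10⁻⁵ × 6.3 × 85,174,441 ≈ 5,999.2 × g
Target RCF = 5,999.2 + 8,450 = 14,449.2 × g
N² = 14,449.2 / (7.0434 × 10⁻⁵) = 205,145,242
N ≈ √205,145,242 ≈ 14,322.9

N₂ ≈ 14300 RPM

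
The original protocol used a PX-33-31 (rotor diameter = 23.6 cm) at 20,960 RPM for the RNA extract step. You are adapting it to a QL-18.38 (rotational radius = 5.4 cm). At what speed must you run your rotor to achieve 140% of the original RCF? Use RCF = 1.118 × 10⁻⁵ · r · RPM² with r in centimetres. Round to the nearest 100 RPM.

Original rotor: r = 23.6 / 2 = 11.8 cm
RCF_original = 1.118 × 10⁻⁵ × 11.8 × (20960)² = 1.118 × 10⁻⁵ × 11.8 × 439,321,600 ≈ 57,957.1 × g
Target RCF = 1.4 × 57,957.1 ≈ 81,139.9 × g
81,139.9 = 1.118 × 10⁻⁵ × 5.4 × N²
N² = 81,139.9 / (6.0372 × 10⁻⁵) = 1,343,998,874
N ≈ √1,343,998,874 ≈ 36,660.6

36700 RPM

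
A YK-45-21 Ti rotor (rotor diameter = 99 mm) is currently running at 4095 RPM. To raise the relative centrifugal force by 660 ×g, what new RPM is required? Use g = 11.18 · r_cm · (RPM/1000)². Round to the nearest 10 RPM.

5360 RPM

r = 99 mm / 2 = 49.5 mm = 4.95 cm
Current RCF = 11.18 × 4.95 × (4.095)² = 11.18 × 4.95 × 16.769025 ≈ 928 × g
Target RCF = 928 + 660 = 1,588 × g
(N/1000)² = 1,588 / 55.341 = 28.69482
N = 1000 × √28.69482 ≈ 5,356.8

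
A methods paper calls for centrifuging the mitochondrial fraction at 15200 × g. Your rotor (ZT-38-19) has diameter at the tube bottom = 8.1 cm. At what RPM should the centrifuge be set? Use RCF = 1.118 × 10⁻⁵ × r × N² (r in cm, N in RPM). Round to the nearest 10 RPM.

N ≈ 18320 RPM

r = 8.1 / 2 = 4.05 cm
15,200 = 1.118 × 10⁻⁵ × 4.05 × N²
N² = 15,200 / (4.5279 × 10⁻⁵) = 335,696,460
N ≈ √335,696,460 ≈ 18,322.0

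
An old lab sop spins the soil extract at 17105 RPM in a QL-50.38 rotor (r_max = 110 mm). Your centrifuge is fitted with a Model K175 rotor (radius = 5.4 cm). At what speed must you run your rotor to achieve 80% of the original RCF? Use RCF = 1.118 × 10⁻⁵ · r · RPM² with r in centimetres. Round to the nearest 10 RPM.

≈ 21840 RPM

Original rotor: r = 110 mm = 11.0 cm
RCF_original = 1.118 × 10⁻⁵ × 11 × (17105)² = 1.118 × 10⁻⁵ × 11 × 292,581,025 ≈ 35,981.6 × g
Target RCF = 0.8 × 35,981.6 ≈ 28,785.3 × g
28,785.3 = 1.118 × 10⁻⁵ × 5.4 × N²
N² = 28,785.3 / (6.0372 × 10⁻⁵) = 476,798,847
N ≈ √476,798,847 ≈ 21,835.7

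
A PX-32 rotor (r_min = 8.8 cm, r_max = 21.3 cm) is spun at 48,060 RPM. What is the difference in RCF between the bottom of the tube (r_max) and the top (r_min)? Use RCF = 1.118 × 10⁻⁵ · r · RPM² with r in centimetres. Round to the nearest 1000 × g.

RCF_max = 1.118 × 10⁻⁵ × 21.3 × (48060)² = 1.118 × 10⁻⁵ × 21.3 × 2,309,763,600 ≈ 550,033.2 × g
RCF_min = 1.118 × 10⁻⁵ × 8.8 × (48060)² = 1.118 × 10⁻⁵ × 8.8 × 2,309,763,600 ≈ 227,243.8 × g
ΔRCF = 550,033.2 − 227,243.8 = 322,789.4

323000 × g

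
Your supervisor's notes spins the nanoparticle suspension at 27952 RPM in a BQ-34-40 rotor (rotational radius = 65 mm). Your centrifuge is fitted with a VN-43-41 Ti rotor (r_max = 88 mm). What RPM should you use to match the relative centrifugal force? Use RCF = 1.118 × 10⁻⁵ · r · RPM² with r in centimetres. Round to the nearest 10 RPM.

24020 RPM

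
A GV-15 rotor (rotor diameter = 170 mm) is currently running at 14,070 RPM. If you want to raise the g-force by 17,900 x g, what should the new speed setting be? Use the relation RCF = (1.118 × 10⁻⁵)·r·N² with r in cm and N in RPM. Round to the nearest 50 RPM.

19650 RPM

r = 170 mm / 2 = 85 mm = 8.5 cm
Current RCF = 1.118 × 10⁻⁵ × 8.5 × (14070)² = 1.118 × 10⁻⁵ × 8.5 × 197,964,900 ≈ 18,812.6 × g
Target RCF = 18,812.6 + 17,900 = 36,712.6 × g
N² = 36,712.6 / (9.503 × 10⁻⁵) = 386,326,423
N ≈ √386,326,423 ≈ 19,655.2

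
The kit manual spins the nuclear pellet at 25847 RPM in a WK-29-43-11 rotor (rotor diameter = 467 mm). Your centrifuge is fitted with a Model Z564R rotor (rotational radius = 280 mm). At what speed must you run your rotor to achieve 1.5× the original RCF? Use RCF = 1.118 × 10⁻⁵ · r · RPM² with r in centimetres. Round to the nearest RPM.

28908 RPM

Original rotor: r = 467 mm / 2 = 233.5 mm = 23.35 cm
RCF_original = 1.118 × 10⁻⁵ × 23.35 × (25847)² = 1.118 × 10⁻⁵ × 23.35 × 668,067,409 ≈ 174,401 × g
Target RCF = 1.5 × 174,401 ≈ 261,601.5 × g
Your rotor: r = 280 mm = 28.0 cm
261,601.5 = 1.118 × 10⁻⁵ × 28 × N²
N² = 261,601.5 / (31.304 × 10⁻⁵) = 835,680,744
N ≈ √835,680,744 ≈ 28,908.1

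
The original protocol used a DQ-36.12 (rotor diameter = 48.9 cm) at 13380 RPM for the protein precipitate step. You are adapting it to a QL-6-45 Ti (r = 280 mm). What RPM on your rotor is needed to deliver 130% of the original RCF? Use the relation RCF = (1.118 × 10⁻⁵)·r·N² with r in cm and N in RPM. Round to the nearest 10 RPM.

Original rotor: r = 48.9 / 2 = 24.45 cm
RCF_original = 1.118 × 10⁻⁵ × 24.45 × (13380)² = 1.118 × 10⁻⁵ × 24.45 × 179,024,400 ≈ 48,936.5 × g
Target RCF = 1.3 × 48,936.5 ≈ 63,617.5 × g
Your rotor: r = 280 mm = 28.0 cm
63,617.5 = 1.118 × 10⁻⁵ × 28 × N²
N² = 63,617.5 / (31.304 × 10⁻⁵) = 203,224,827
N ≈ √203,224,827 ≈ 14,255.7

≈ 14260 RPM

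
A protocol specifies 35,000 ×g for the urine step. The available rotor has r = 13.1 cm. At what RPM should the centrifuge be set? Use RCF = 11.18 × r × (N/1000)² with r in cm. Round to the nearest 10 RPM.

35,000 = 11.18 × 13.1 × (N/1000)²
(N/1000)² = 35,000 / 146.458 = 238.9764
N = 1000 × √238.9764 ≈ 15,458.9

15460 RPM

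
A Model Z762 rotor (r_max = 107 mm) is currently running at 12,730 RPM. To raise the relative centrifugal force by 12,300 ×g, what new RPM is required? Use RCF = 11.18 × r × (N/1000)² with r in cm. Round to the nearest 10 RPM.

r = 107 mm = 10.7 cm
Current RCF = 11.18 × 10.7 × (12.73)² = 11.18 × 10.7 × 162.0529 ≈ 19,385.7 × g
Target RCF = 19,385.7 + 12,300 = 31,685.7 × g
(N/1000)² = 31,685.7 / 119.626 = 264.873
N = 1000 × √264.873 ≈ 16,274.9

N₂ ≈ 16270 RPM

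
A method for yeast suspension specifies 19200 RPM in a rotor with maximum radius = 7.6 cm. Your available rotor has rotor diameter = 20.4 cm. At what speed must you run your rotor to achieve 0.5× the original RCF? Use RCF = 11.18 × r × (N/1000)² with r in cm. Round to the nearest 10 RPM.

≈ 11720 RPM

RCF = 11.18 × r × (N/1000)²
RCF_original = 11.18 × 7.6 × (19.2)² = 11.18 × 7.6 × 368.64 ≈ 31,322.6 × g
Target RCF = 0.5 × 31,322.6 ≈ 15,661.3 × g
Your rotor: r = 20.4 / 2 = 10.2 cm
15,661.3 = 11.18 × 10.2 × (N/1000)²
(N/1000)² = 15,661.3 / 114.036 = 137.3365
N = 1000 × √137.3365 ≈ 11,719.1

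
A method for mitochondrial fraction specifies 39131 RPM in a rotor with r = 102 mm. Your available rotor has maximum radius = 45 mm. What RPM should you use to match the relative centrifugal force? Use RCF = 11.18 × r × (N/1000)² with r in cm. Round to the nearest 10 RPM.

Original rotor: r = 102 mm = 10.2 cm
RCF = 11.18 × r × (N/1000)²
RCF_original = 11.18 × 10.2 × (39.131)² = 11.18 × 10.2 × 1,531.235161 ≈ 174,615.9 × g
Your rotor: r = 45 mm = 4.5 cm
174,615.9 = 11.18 × 4.5 × (N/1000)²
(N/1000)² = 174,615.9 / 50.31 = 3470.799
N = 1000 × √3470.799 ≈ 58,913.5

58910 RPM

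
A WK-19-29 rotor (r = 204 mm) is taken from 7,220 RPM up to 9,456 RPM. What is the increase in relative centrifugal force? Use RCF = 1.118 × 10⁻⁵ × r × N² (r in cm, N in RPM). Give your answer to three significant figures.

8500 g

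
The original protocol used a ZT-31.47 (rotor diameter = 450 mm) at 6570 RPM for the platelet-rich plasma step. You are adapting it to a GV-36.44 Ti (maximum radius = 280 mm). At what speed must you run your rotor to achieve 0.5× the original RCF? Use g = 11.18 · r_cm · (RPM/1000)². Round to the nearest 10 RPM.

4160 RPM

Original rotor: r = 450 mm / 2 = 225 mm = 22.5 cm
RCF = 11.18 × r × (N/1000)²
RCF_original = 11.18 × 22.5 × (6.57)² = 11.18 × 22.5 × 43.1649 ≈ 10,858.1 × g
Target RCF = 0.5 × 10,858.1 ≈ 5,429.1 × g
Your rotor: r = 280 mm = 28.0 cm
5,429.1 = 11.18 × 28 × (N/1000)²
(N/1000)² = 5,429.1 / 313.04 = 17.34315
N = 1000 × √17.34315 ≈ 4,164.5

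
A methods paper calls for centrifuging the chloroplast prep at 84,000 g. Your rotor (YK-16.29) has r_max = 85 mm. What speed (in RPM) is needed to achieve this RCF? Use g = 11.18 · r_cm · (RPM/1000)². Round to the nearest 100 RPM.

r = 85 mm = 8.5 cm
RCF = 11.18 × r × (N/1000)²
84,000 = 11.18 × 8.5 × (N/1000)²
(N/1000)² = 84,000 / 95.03 = 883.9314
N = 1000 × √883.9314 ≈ 29,731.0

N ≈ 29700 RPM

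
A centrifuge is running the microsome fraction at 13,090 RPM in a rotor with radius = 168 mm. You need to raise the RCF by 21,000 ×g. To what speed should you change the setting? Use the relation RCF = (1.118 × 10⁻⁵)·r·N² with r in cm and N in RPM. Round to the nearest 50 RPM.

≈ 16850 RPM

r = 168 mm = 16.8 cm
Current RCF = 1.118 × 10⁻⁵ × 16.8 × (13090)² = 1.118 × 10⁻⁵ × 16.8 × 171,348,100 ≈ 32,183.3 × g
Target RCF = 32,183.3 + 21,000 = 53,183.3 × g
N² = 53,183.3 / (18.7824 × 10⁻⁵) = 283,154,975
N ≈ √283,154,975 ≈ 16,827.2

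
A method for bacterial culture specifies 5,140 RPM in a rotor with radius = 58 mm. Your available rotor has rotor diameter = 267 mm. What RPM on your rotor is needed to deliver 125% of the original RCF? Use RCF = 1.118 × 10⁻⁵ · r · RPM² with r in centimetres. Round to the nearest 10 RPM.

Original rotor: r = 58 mm = 5.8 cm
RCF = 1.118 × 10⁻⁵ × r × N²
RCF_original = 1.118 × 10⁻⁵ × 5.8 × (5140)² = 1.118 × 10⁻⁵ × 5.8 × 26,419,600 ≈ 1,713.2 × g
Target RCF = 1.25 × 1,713.2 ≈ 2,141.5 × g
Your rotor: r = 267 mm / 2 = 133.5 mm = 13.35 cm
2,141.5 = 1.118 × 10⁻⁵ × 13.35 × N²
N² = 2,141.5 / (14.9253 × 10⁻⁵) = 14,348,120
N ≈ √14,348,120 ≈ 3,787.9

3790 RPM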